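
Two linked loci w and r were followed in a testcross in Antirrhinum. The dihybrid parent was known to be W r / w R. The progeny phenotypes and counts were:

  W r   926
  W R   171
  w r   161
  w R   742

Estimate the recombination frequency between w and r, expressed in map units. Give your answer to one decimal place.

The recombinant classes are W R and w r: 171 + 161 = 332.
Recombination frequency = 332/2000 = 0.1660 ≈ 16.6%, i.e. 16.6 map units.

16.6 map units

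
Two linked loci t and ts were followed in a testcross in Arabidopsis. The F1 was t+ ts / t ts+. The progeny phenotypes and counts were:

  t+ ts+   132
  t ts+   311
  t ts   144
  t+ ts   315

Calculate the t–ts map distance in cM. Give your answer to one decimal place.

30.6 cM

The recombinant classes are t+ ts+ and t ts: 132 + 144 = 276.
Recombination frequency = 276/902 = 0.3060 ≈ 30.6%, i.e. 30.6 cM.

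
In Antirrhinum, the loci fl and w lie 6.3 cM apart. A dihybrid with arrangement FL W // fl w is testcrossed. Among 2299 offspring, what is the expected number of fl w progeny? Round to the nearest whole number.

1077

A map distance of 6.3 cM corresponds to a recombination frequency of 0.063.
The F1 is FL W / fl w, so fl w is a parental gamete class with expected frequency (1 − r)/2 = 0.937/2 = 0.4685.
Expected number = 0.4685 × 2299 = 1077.08 ≈ 1077.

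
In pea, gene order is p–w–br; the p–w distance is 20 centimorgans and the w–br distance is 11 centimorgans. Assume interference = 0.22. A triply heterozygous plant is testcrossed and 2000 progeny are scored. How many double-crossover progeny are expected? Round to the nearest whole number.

Map distances give recombination frequencies of 0.200 and 0.110 for the two intervals.
With interference 0.22 (so coincidence = 0.78), expected double-crossover frequency = 0.200 × 0.110 × 0.78 = 0.01716.
Expected number = 0.01716 × 2000 = 34.32 ≈ 34.

34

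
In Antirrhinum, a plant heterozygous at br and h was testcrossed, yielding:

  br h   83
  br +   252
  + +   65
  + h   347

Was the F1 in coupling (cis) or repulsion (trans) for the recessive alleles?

trans

The two most frequent classes are + h (347) and br + (252); these are the parental (non-recombinant) types.
So the F1 carried + h on one chromosome and br + on the other — the recessive alleles are on opposite chromosomes (trans / repulsion).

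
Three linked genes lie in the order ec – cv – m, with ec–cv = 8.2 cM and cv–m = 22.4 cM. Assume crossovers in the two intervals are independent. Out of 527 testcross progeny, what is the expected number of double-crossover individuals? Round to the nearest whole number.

Map distances give recombination frequencies of 0.082 and 0.224 for the two intervals.
With no interference, expected double-crossover frequency = 0.082 × 0.224 = 0.01837.
Expected number = 0.01837 × 527 = 9.68 ≈ 10.

10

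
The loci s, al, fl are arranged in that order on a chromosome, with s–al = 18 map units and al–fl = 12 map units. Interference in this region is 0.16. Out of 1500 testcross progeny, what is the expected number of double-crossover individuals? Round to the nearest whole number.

Map distances give recombination frequencies of 0.180 and 0.120 for the two intervals.
With interference 0.16 (so coincidence = 0.84), expected double-crossover frequency = 0.180 × 0.120 × 0.84 = 0.01814.
Expected number = 0.01814 × 1500 = 27.22 ≈ 27.

27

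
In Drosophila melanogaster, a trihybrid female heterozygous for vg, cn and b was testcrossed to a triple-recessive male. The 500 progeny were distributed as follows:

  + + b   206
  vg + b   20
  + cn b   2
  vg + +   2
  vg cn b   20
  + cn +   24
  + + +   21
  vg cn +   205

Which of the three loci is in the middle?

cn

The two most frequent reciprocal classes, + + b and vg cn +, are the parental types, so the F1 was + + b / vg cn +.
The two rarest classes, + cn b and vg + +, are the double crossovers. Comparing them with the parentals, only the cn allele has switched, so cn is the middle locus and the order is vg – cn – b.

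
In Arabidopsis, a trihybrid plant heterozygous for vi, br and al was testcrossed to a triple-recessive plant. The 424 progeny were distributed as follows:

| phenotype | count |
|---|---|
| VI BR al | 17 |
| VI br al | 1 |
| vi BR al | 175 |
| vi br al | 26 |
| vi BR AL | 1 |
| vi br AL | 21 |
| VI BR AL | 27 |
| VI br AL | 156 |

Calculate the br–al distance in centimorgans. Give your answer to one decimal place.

The two most frequent reciprocal classes, vi BR al and VI br AL, are the parental types, so the F1 was vi BR al / VI br AL.
The two rarest classes, vi BR AL and VI br al, are the double crossovers. Comparing them with the parentals, only the al allele has switched, so al is the middle locus and the order is br – al – vi.
Crossovers in the br–al interval produce the single-crossover classes vi br al and VI BR AL (26 + 27 = 53) plus the double crossovers (2).
RF(br–al) = (53 + 2) / 424 = 55/424 = 0.1297 → 13.0 centimorgans.

13.0 centimorgans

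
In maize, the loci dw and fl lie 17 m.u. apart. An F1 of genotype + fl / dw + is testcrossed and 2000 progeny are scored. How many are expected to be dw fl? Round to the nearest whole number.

A map distance of 17 m.u. corresponds to a recombination frequency of 0.170.
The F1 is + fl / dw +, so dw fl is a recombinant gamete class with expected frequency r/2 = 0.170/2 = 0.0850.
Expected number = 0.0850 × 2000 = 170.00 ≈ 170.

170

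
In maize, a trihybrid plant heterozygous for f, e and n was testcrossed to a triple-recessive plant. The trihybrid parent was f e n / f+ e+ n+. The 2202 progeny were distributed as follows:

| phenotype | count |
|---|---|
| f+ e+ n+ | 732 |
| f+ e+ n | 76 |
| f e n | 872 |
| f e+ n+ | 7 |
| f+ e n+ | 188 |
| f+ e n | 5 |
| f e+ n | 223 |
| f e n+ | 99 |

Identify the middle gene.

f

The two rarest classes, f+ e n and f e+ n+, are the double crossovers. Comparing them with the parentals, only the f allele has switched, so f is the middle locus and the order is e – f – n.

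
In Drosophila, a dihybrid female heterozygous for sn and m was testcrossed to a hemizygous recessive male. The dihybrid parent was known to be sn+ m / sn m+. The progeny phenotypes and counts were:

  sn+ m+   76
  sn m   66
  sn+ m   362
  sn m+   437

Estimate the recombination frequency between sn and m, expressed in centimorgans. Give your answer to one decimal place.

The recombinant classes are sn+ m+ and sn m: 76 + 66 = 142.
Recombination frequency = 142/941 = 0.1509 ≈ 15.1%, i.e. 15.1 centimorgans.

15.1 centimorgans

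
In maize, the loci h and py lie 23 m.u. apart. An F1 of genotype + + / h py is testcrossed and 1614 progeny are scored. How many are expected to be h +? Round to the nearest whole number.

A map distance of 23 m.u. corresponds to a recombination frequency of 0.230.
The F1 is + + / h py, so h + is a recombinant gamete class with expected frequency r/2 = 0.230/2 = 0.1150.
Expected number = 0.1150 × 1614 = 185.61 ≈ 186.

186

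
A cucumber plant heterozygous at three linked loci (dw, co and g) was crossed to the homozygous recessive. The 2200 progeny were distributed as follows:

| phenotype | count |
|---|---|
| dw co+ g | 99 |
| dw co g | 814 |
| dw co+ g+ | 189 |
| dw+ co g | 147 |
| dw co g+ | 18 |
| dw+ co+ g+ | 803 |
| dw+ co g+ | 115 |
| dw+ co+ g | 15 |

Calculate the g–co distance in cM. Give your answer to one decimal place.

The two most frequent reciprocal classes, dw co g and dw+ co+ g+, are the parental types, so the F1 was dw co g / dw+ co+ g+.
The two rarest classes, dw co g+ and dw+ co+ g, are the double crossovers. Comparing them with the parentals, only the g allele has switched, so g is the middle locus and the order is co – g – dw.
Crossovers in the co–g interval produce the single-crossover classes dw co+ g and dw+ co g+ (99 + 115 = 214) plus the double crossovers (33).
RF(co–g) = (214 + 33) / 2200 = 247/2200 = 0.1123 → 11.2 cM.

11.2 cM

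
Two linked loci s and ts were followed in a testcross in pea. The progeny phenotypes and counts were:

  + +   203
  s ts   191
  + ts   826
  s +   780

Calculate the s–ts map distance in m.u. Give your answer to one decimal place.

The two most frequent classes, + ts (826) and s + (780), are the parental types, so the F1 was + ts / s +.
The recombinant classes are + + and s ts: 203 + 191 = 394.
Recombination frequency = 394/2000 = 0.1970 ≈ 19.7%, i.e. 19.7 m.u.

19.7 m.u.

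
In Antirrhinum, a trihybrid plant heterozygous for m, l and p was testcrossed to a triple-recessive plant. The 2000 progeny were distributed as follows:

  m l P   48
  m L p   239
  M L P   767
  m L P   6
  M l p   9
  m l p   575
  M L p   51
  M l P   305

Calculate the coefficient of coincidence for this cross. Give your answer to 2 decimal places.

The two most frequent reciprocal classes, M L P and m l p, are the parental types, so the F1 was M L P / m l p.
The two rarest classes, m L P and M l p, are the double crossovers. Comparing them with the parentals, only the m allele has switched, so m is the middle locus and the order is l – m – p.
l–m: (544 + 15)/2000 = 0.2795; m–p: (99 + 15)/2000 = 0.0570.
Expected DCO frequency = 0.2795 × 0.0570 ≈ 0.01593; observed = 15/2000 ≈ 0.00750.
Coefficient of coincidence = 0.00750/0.01593 ≈ 0.47.

0.47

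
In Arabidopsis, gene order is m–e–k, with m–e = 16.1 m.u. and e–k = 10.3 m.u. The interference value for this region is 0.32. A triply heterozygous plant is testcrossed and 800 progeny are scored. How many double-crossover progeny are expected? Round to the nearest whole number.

9

Map distances give recombination frequencies of 0.161 and 0.103 for the two intervals.
With interference 0.32 (so coincidence = 0.68), expected double-crossover frequency = 0.161 × 0.103 × 0.68 = 0.01128.
Expected number = 0.01128 × 800 = 9.02 ≈ 9.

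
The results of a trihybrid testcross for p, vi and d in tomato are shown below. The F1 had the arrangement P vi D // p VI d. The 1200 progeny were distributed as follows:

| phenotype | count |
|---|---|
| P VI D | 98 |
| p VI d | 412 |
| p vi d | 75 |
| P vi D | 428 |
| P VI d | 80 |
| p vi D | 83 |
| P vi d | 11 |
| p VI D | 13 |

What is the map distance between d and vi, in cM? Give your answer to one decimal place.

The two rarest classes, P vi d and p VI D, are the double crossovers. Comparing them with the parentals, only the d allele has switched, so d is the middle locus and the order is vi – d – p.
Crossovers in the vi–d interval produce the single-crossover classes P VI D and p vi d (98 + 75 = 173) plus the double crossovers (24).
RF(vi–d) = (173 + 24) / 1200 = 197/1200 = 0.1642 → 16.4 cM.

16.4 cM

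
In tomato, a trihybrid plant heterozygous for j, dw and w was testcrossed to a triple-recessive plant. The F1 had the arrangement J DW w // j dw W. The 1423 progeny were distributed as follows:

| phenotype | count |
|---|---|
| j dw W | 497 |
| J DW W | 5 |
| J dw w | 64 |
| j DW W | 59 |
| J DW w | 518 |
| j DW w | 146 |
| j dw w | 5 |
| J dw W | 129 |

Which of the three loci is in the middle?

w

The two rarest classes, J DW W and j dw w, are the double crossovers. Comparing them with the parentals, only the w allele has switched, so w is the middle locus and the order is dw – w – j.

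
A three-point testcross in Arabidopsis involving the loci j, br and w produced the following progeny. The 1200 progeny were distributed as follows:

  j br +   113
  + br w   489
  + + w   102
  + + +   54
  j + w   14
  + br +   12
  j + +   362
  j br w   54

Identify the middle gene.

w

The two most frequent reciprocal classes, + br w and j + +, are the parental types, so the F1 was + br w / j + +.
The two rarest classes, + br + and j + w, are the double crossovers. Comparing them with the parentals, only the w allele has switched, so w is the middle locus and the order is j – w – br.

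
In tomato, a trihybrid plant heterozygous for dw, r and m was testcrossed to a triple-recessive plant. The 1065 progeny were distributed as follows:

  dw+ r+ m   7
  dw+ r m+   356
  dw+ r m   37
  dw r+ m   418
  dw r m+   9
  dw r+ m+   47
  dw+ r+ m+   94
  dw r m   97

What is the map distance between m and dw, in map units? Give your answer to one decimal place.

9.4 map units

The two most frequent reciprocal classes, dw r+ m and dw+ r m+, are the parental types, so the F1 was dw r+ m / dw+ r m+.
The two rarest classes, dw+ r+ m and dw r m+, are the double crossovers. Comparing them with the parentals, only the dw allele has switched, so dw is the middle locus and the order is r – dw – m.
Crossovers in the dw–m interval produce the single-crossover classes dw r+ m+ and dw+ r m (47 + 37 = 84) plus the double crossovers (16).
RF(dw–m) = (84 + 16) / 1065 = 100/1065 = 0.0939 → 9.4 map units.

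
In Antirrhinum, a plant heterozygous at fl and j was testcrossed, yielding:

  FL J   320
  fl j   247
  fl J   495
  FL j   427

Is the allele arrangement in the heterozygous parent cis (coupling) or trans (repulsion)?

trans

The two most frequent classes are FL j (427) and fl J (495); these are the parental (non-recombinant) types.
So the F1 carried FL j on one chromosome and fl J on the other — the recessive alleles are on opposite chromosomes (trans / repulsion).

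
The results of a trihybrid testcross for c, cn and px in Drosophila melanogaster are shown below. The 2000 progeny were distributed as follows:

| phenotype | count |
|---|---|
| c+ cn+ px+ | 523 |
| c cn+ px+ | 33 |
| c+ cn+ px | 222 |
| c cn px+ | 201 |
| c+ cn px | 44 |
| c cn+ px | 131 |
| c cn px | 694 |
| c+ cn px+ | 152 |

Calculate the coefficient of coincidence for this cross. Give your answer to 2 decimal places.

The two most frequent reciprocal classes, c cn px and c+ cn+ px+, are the parental types, so the F1 was c cn px / c+ cn+ px+.
The two rarest classes, c+ cn px and c cn+ px+, are the double crossovers. Comparing them with the parentals, only the c allele has switched, so c is the middle locus and the order is px – c – cn.
px–c: (423 + 77)/2000 = 0.2500; c–cn: (283 + 77)/2000 = 0.1800.
Expected DCO frequency = 0.2500 × 0.1800 ≈ 0.04500; observed = 77/2000 ≈ 0.03850.
Coefficient of coincidence = 0.03850/0.04500 ≈ 0.86.

0.86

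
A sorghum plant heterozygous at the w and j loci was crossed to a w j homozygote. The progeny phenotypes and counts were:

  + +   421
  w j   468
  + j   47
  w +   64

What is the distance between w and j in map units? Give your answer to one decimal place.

The two most frequent classes, + + (421) and w j (468), are the parental types, so the F1 was + + / w j.
The recombinant classes are + j and w +: 47 + 64 = 111.
Recombination frequency = 111/1000 = 0.1110 ≈ 11.1%, i.e. 11.1 map units.

11.1 map units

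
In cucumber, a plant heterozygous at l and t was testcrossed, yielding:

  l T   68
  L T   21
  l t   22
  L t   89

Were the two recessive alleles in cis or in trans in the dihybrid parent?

The two most frequent classes are L t (89) and l T (68); these are the parental (non-recombinant) types.
So the F1 carried L t on one chromosome and l T on the other — the recessive alleles are on opposite chromosomes (trans / repulsion).

trans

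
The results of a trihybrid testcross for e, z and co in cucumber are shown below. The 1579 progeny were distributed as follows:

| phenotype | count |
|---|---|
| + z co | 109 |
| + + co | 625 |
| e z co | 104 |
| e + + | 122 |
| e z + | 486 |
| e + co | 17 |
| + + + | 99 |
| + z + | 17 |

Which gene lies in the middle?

The two most frequent reciprocal classes, + + co and e z +, are the parental types, so the F1 was + + co / e z +.
The two rarest classes, e + co and + z +, are the double crossovers. Comparing them with the parentals, only the e allele has switched, so e is the middle locus and the order is z – e – co.

e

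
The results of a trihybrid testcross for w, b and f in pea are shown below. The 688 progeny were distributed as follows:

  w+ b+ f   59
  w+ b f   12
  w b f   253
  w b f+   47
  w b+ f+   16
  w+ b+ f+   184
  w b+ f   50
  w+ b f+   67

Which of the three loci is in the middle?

w

The two most frequent reciprocal classes, w b f and w+ b+ f+, are the parental types, so the F1 was w b f / w+ b+ f+.
The two rarest classes, w+ b f and w b+ f+, are the double crossovers. Comparing them with the parentals, only the w allele has switched, so w is the middle locus and the order is b – w – f.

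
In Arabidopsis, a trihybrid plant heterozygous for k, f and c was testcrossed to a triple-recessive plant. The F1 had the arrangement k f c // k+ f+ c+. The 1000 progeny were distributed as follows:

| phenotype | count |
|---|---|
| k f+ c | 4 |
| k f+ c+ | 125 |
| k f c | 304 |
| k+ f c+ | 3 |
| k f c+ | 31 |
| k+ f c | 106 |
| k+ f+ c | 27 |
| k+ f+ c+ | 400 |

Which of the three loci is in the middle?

The two rarest classes, k f+ c and k+ f c+, are the double crossovers. Comparing them with the parentals, only the f allele has switched, so f is the middle locus and the order is c – f – k.

f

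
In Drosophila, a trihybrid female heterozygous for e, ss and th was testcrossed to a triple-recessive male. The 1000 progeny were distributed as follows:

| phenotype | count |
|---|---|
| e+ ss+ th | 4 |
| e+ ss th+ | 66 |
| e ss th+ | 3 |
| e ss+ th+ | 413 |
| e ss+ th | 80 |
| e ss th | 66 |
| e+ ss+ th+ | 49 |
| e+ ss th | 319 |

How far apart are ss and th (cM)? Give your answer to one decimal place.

The two most frequent reciprocal classes, e ss+ th+ and e+ ss th, are the parental types, so the F1 was e ss+ th+ / e+ ss th.
The two rarest classes, e ss th+ and e+ ss+ th, are the double crossovers. Comparing them with the parentals, only the ss allele has switched, so ss is the middle locus and the order is e – ss – th.
Crossovers in the ss–th interval produce the single-crossover classes e ss+ th and e+ ss th+ (80 + 66 = 146) plus the double crossovers (7).
RF(ss–th) = (146 + 7) / 1000 = 153/1000 = 0.1530 → 15.3 cM.

15.3 cM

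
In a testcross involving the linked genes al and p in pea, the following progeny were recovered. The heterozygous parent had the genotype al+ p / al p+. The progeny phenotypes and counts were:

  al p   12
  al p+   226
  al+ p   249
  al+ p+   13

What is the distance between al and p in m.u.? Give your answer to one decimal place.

The recombinant classes are al+ p+ and al p: 13 + 12 = 25.
Recombination frequency = 25/500 = 0.0500 ≈ 5.0%, i.e. 5.0 m.u.

5.0 m.u.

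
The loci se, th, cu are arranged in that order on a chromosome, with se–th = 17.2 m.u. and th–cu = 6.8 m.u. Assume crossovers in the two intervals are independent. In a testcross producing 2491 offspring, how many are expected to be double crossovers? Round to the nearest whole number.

Map distances give recombination frequencies of 0.172 and 0.068 for the two intervals.
With no interference, expected double-crossover frequency = 0.172 × 0.068 = 0.01170.
Expected number = 0.01170 × 2491 = 29.13 ≈ 29.

29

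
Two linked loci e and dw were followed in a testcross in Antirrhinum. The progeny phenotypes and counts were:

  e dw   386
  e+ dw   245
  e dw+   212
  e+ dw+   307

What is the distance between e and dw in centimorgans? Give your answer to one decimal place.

The two most frequent classes, e+ dw+ (307) and e dw (386), are the parental types, so the F1 was e+ dw+ / e dw.
The recombinant classes are e+ dw and e dw+: 245 + 212 = 457.
Recombination frequency = 457/1150 = 0.3974 ≈ 39.7%, i.e. 39.7 centimorgans.

39.7 centimorgans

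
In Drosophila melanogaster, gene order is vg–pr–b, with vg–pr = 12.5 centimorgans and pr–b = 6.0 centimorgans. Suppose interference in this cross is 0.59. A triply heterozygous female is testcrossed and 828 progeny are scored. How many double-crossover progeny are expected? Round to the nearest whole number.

3

Map distances give recombination frequencies of 0.125 and 0.060 for the two intervals.
With interference 0.59 (so coincidence = 0.41), expected double-crossover frequency = 0.125 × 0.060 × 0.41 = 0.00308.
Expected number = 0.00308 × 828 = 2.55 ≈ 3.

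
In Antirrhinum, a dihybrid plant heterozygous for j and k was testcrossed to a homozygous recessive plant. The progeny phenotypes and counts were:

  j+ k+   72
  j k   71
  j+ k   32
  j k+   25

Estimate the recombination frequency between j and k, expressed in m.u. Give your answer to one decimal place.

28.5 m.u.

The two most frequent classes, j+ k+ (72) and j k (71), are the parental types, so the F1 was j+ k+ / j k.
The recombinant classes are j+ k and j k+: 32 + 25 = 57.
Recombination frequency = 57/200 = 0.2850 ≈ 28.5%, i.e. 28.5 m.u.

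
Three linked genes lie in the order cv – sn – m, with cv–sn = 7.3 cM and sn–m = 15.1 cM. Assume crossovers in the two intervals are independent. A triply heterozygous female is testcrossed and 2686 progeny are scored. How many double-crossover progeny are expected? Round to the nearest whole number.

Map distances give recombination frequencies of 0.073 and 0.151 for the two intervals.
With no interference, expected double-crossover frequency = 0.073 × 0.151 = 0.01102.
Expected number = 0.01102 × 2686 = 29.61 ≈ 30.

30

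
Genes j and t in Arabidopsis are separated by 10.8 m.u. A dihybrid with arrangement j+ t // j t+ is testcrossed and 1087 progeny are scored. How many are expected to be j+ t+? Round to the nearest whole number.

A map distance of 10.8 m.u. corresponds to a recombination frequency of 0.108.
The F1 is j+ t / j t+, so j+ t+ is a recombinant gamete class with expected frequency r/2 = 0.108/2 = 0.0540.
Expected number = 0.0540 × 1087 = 58.70 ≈ 59.

59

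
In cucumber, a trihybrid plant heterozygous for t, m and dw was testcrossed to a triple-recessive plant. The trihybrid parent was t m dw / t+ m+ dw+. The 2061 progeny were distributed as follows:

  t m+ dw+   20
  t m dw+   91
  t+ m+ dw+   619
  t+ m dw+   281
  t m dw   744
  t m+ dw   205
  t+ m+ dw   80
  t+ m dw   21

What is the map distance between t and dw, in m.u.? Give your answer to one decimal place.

The two rarest classes, t+ m dw and t m+ dw+, are the double crossovers. Comparing them with the parentals, only the t allele has switched, so t is the middle locus and the order is m – t – dw.
Crossovers in the t–dw interval produce the single-crossover classes t m dw+ and t+ m+ dw (91 + 80 = 171) plus the double crossovers (41).
RF(t–dw) = (171 + 41) / 2061 = 212/2061 = 0.1029 → 10.3 m.u.

10.3 m.u.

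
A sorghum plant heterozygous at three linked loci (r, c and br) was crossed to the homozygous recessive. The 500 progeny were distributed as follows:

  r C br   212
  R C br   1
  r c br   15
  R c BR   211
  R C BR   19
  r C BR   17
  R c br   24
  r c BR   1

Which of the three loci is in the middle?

r

The two most frequent reciprocal classes, r C br and R c BR, are the parental types, so the F1 was r C br / R c BR.
The two rarest classes, R C br and r c BR, are the double crossovers. Comparing them with the parentals, only the r allele has switched, so r is the middle locus and the order is br – r – c.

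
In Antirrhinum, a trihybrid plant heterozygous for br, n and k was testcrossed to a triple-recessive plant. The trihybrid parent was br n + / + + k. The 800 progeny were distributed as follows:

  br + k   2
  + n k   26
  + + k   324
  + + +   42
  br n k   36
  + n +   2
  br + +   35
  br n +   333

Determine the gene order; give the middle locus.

br

The two rarest classes, + n + and br + k, are the double crossovers. Comparing them with the parentals, only the br allele has switched, so br is the middle locus and the order is k – br – n.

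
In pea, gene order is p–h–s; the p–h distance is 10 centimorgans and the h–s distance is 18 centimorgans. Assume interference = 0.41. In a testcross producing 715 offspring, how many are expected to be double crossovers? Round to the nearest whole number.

Map distances give recombination frequencies of 0.100 and 0.180 for the two intervals.
With interference 0.41 (so coincidence = 0.59), expected double-crossover frequency = 0.100 × 0.180 × 0.59 = 0.01062.
Expected number = 0.01062 × 715 = 7.59 ≈ 8.

8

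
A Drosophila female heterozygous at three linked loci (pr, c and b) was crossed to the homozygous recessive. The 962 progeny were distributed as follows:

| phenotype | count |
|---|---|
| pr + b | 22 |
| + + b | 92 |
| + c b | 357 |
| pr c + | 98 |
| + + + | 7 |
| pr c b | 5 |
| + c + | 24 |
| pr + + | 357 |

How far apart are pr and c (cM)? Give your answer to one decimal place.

21.0 cM

The two most frequent reciprocal classes, pr + + and + c b, are the parental types, so the F1 was pr + + / + c b.
The two rarest classes, + + + and pr c b, are the double crossovers. Comparing them with the parentals, only the pr allele has switched, so pr is the middle locus and the order is c – pr – b.
Crossovers in the c–pr interval produce the single-crossover classes pr c + and + + b (98 + 92 = 190) plus the double crossovers (12).
RF(c–pr) = (190 + 12) / 962 = 202/962 = 0.2100 → 21.0 cM.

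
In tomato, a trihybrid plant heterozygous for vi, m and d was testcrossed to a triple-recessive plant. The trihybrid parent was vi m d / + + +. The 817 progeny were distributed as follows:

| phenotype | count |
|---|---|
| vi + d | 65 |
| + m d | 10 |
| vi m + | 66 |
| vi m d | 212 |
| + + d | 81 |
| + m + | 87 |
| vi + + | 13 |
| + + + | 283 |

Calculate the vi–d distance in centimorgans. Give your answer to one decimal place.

20.8 centimorgans

The two rarest classes, + m d and vi + +, are the double crossovers. Comparing them with the parentals, only the vi allele has switched, so vi is the middle locus and the order is d – vi – m.
Crossovers in the d–vi interval produce the single-crossover classes vi m + and + + d (66 + 81 = 147) plus the double crossovers (23).
RF(d–vi) = (147 + 23) / 817 = 170/817 = 0.2081 → 20.8 centimorgans.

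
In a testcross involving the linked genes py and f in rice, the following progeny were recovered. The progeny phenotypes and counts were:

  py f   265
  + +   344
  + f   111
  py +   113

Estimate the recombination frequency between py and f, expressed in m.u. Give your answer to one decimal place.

The two most frequent classes, + + (344) and py f (265), are the parental types, so the F1 was + + / py f.
The recombinant classes are + f and py +: 111 + 113 = 224.
Recombination frequency = 224/833 = 0.2689 ≈ 26.9%, i.e. 26.9 m.u.

26.9 m.u.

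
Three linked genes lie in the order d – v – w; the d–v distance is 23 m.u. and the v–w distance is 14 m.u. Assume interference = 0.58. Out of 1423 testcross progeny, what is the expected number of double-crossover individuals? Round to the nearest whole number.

19

Map distances give recombination frequencies of 0.230 and 0.140 for the two intervals.
With interference 0.58 (so coincidence = 0.42), expected double-crossover frequency = 0.230 × 0.140 × 0.42 = 0.01352.
Expected number = 0.01352 × 1423 = 19.24 ≈ 19.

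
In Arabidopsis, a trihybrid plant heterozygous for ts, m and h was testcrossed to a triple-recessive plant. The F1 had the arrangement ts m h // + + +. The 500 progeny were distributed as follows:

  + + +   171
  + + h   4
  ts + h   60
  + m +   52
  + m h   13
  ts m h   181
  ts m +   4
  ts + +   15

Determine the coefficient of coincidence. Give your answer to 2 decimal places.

0.93

The two rarest classes, ts m + and + + h, are the double crossovers. Comparing them with the parentals, only the h allele has switched, so h is the middle locus and the order is m – h – ts.
m–h: (112 + 8)/500 = 0.2400; h–ts: (28 + 8)/500 = 0.0720.
Expected DCO frequency = 0.2400 × 0.0720 ≈ 0.01728; observed = 8/500 ≈ 0.01600.
Coefficient of coincidence = 0.01600/0.01728 ≈ 0.93.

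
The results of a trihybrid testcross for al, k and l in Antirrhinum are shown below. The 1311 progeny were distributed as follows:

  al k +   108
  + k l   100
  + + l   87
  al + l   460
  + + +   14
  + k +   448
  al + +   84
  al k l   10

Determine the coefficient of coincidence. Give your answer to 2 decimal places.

The two most frequent reciprocal classes, + k + and al + l, are the parental types, so the F1 was + k + / al + l.
The two rarest classes, + + + and al k l, are the double crossovers. Comparing them with the parentals, only the k allele has switched, so k is the middle locus and the order is l – k – al.
l–k: (184 + 24)/1311 = 0.1587; k–al: (195 + 24)/1311 = 0.1670.
Expected DCO frequency = 0.1587 × 0.1670 ≈ 0.02650; observed = 24/1311 ≈ 0.01831.
Coefficient of coincidence = 0.01831/0.02650 ≈ 0.69.

0.69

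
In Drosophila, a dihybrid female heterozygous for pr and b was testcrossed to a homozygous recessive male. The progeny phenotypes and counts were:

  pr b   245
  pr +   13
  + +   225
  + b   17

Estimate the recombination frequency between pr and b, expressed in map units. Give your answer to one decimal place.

6.0 map units

The two most frequent classes, + + (225) and pr b (245), are the parental types, so the F1 was + + / pr b.
The recombinant classes are + b and pr +: 17 + 13 = 30.
Recombination frequency = 30/500 = 0.0600 ≈ 6.0%, i.e. 6.0 map units.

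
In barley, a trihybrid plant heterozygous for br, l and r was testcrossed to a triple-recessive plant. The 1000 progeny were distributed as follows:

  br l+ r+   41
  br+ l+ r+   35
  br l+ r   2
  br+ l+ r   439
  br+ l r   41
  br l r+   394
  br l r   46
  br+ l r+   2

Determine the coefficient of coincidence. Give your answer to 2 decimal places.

The two most frequent reciprocal classes, br l r+ and br+ l+ r, are the parental types, so the F1 was br l r+ / br+ l+ r.
The two rarest classes, br+ l r+ and br l+ r, are the double crossovers. Comparing them with the parentals, only the br allele has switched, so br is the middle locus and the order is r – br – l.
r–br: (81 + 4)/1000 = 0.0850; br–l: (82 + 4)/1000 = 0.0860.
Expected DCO frequency = 0.0850 × 0.0860 ≈ 0.00731; observed = 4/1000 ≈ 0.00400.
Coefficient of coincidence = 0.00400/0.00731 ≈ 0.55.

0.55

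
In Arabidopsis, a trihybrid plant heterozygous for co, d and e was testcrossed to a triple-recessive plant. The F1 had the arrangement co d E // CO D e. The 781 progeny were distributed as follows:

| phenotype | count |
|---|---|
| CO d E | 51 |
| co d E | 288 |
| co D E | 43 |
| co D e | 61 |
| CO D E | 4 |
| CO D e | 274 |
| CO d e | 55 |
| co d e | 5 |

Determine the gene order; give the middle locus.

The two rarest classes, co d e and CO D E, are the double crossovers. Comparing them with the parentals, only the e allele has switched, so e is the middle locus and the order is co – e – d.

e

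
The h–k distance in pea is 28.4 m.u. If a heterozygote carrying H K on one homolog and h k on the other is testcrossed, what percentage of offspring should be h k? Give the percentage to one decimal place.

A map distance of 28.4 m.u. corresponds to a recombination frequency of 0.284.
The F1 is H K / h k, so h k is a parental gamete class with expected frequency (1 − r)/2 = 0.716/2 = 0.3580.
That is 0.3580 = 35.8% of the progeny.

35.8%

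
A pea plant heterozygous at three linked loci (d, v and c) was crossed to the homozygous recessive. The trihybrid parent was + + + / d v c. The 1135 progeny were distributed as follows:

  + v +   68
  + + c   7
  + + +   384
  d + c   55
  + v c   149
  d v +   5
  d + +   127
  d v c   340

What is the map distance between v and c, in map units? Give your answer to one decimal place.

The two rarest classes, + + c and d v +, are the double crossovers. Comparing them with the parentals, only the c allele has switched, so c is the middle locus and the order is v – c – d.
Crossovers in the v–c interval produce the single-crossover classes + v + and d + c (68 + 55 = 123) plus the double crossovers (12).
RF(v–c) = (123 + 12) / 1135 = 135/1135 = 0.1189 → 11.9 map units.

11.9 map units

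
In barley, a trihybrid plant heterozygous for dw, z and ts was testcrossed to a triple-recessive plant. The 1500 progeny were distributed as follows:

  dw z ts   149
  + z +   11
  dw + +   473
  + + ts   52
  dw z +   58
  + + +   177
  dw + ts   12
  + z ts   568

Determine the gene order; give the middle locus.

ts

The two most frequent reciprocal classes, + z ts and dw + +, are the parental types, so the F1 was + z ts / dw + +.
The two rarest classes, + z + and dw + ts, are the double crossovers. Comparing them with the parentals, only the ts allele has switched, so ts is the middle locus and the order is z – ts – dw.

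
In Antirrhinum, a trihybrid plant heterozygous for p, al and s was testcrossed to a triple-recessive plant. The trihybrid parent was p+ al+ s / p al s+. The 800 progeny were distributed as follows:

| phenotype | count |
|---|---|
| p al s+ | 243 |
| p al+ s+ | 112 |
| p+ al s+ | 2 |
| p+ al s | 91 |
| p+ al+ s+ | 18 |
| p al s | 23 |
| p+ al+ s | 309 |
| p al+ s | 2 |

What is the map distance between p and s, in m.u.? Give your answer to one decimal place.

The two rarest classes, p al+ s and p+ al s+, are the double crossovers. Comparing them with the parentals, only the p allele has switched, so p is the middle locus and the order is al – p – s.
Crossovers in the p–s interval produce the single-crossover classes p+ al+ s+ and p al s (18 + 23 = 41) plus the double crossovers (4).
RF(p–s) = (41 + 4) / 800 = 45/800 = 0.0563 → 5.6 m.u.

5.6 m.u.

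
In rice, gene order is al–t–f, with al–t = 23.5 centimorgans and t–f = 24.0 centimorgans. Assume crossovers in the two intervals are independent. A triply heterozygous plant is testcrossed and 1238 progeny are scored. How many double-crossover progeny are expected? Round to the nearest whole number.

70

Map distances give recombination frequencies of 0.235 and 0.240 for the two intervals.
With no interference, expected double-crossover frequency = 0.235 × 0.240 = 0.05640.
Expected number = 0.05640 × 1238 = 69.82 ≈ 70.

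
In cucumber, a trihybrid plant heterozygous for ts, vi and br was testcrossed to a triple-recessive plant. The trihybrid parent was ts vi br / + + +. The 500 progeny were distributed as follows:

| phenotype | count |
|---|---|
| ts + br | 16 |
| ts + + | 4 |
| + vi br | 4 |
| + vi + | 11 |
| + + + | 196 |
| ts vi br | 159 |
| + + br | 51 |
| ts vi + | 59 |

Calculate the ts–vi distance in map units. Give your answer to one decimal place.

The two rarest classes, + vi br and ts + +, are the double crossovers. Comparing them with the parentals, only the ts allele has switched, so ts is the middle locus and the order is vi – ts – br.
Crossovers in the vi–ts interval produce the single-crossover classes ts + br and + vi + (16 + 11 = 27) plus the double crossovers (8).
RF(vi–ts) = (27 + 8) / 500 = 35/500 = 0.0700 → 7.0 map units.

7.0 map units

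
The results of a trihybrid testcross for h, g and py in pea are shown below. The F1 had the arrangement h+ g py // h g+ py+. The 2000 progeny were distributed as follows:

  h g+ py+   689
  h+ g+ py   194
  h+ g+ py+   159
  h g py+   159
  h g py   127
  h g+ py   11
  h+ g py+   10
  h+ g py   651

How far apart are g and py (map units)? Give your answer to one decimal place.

The two rarest classes, h+ g py+ and h g+ py, are the double crossovers. Comparing them with the parentals, only the py allele has switched, so py is the middle locus and the order is h – py – g.
Crossovers in the py–g interval produce the single-crossover classes h+ g+ py and h g py+ (194 + 159 = 353) plus the double crossovers (21).
RF(py–g) = (353 + 21) / 2000 = 374/2000 = 0.1870 → 18.7 map units.

18.7 map units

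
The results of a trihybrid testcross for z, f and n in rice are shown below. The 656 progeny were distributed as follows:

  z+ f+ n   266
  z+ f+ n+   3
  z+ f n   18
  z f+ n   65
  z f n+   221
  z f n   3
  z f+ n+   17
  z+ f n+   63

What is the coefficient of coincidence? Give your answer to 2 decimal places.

0.72

The two most frequent reciprocal classes, z f n+ and z+ f+ n, are the parental types, so the F1 was z f n+ / z+ f+ n.
The two rarest classes, z f n and z+ f+ n+, are the double crossovers. Comparing them with the parentals, only the n allele has switched, so n is the middle locus and the order is z – n – f.
z–n: (128 + 6)/656 = 0.2043; n–f: (35 + 6)/656 = 0.0625.
Expected DCO frequency = 0.2043 × 0.0625 ≈ 0.01277; observed = 6/656 ≈ 0.00915.
Coefficient of coincidence = 0.00915/0.01277 ≈ 0.72.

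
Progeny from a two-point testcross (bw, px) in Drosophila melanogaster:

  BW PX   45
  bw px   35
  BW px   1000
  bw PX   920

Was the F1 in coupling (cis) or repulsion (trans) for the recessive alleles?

trans

The two most frequent classes are BW px (1000) and bw PX (920); these are the parental (non-recombinant) types.
So the F1 carried BW px on one chromosome and bw PX on the other — the recessive alleles are on opposite chromosomes (trans / repulsion).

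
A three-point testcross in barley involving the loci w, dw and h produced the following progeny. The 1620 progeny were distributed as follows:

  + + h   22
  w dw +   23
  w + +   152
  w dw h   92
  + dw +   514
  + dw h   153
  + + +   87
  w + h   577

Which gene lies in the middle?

w

The two most frequent reciprocal classes, + dw + and w + h, are the parental types, so the F1 was + dw + / w + h.
The two rarest classes, w dw + and + + h, are the double crossovers. Comparing them with the parentals, only the w allele has switched, so w is the middle locus and the order is dw – w – h.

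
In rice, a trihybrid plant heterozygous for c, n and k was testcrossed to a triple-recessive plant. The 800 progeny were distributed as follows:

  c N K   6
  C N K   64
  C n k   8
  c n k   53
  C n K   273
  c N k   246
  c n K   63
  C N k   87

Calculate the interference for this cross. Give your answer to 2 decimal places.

The two most frequent reciprocal classes, C n K and c N k, are the parental types, so the F1 was C n K / c N k.
The two rarest classes, C n k and c N K, are the double crossovers. Comparing them with the parentals, only the k allele has switched, so k is the middle locus and the order is n – k – c.
n–k: (117 + 14)/800 = 0.1638; k–c: (150 + 14)/800 = 0.2050.
Expected DCO frequency = 0.1638 × 0.2050 ≈ 0.03358; observed = 14/800 ≈ 0.01750.
Coefficient of coincidence = 0.01750/0.03358 ≈ 0.52; interference = 1 − 0.52 = 0.48.

0.48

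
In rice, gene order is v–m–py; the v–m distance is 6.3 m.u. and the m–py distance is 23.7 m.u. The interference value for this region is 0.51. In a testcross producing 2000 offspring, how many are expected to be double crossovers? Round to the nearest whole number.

15

Map distances give recombination frequencies of 0.063 and 0.237 for the two intervals.
With interference 0.51 (so coincidence = 0.49), expected double-crossover frequency = 0.063 × 0.237 × 0.49 = 0.00732.
Expected number = 0.00732 × 2000 = 14.63 ≈ 15.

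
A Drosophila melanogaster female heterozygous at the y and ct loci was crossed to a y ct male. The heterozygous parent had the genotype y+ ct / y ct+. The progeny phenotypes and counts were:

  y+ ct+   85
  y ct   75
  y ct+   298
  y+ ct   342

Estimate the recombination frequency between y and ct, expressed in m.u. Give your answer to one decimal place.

20.0 m.u.

The recombinant classes are y+ ct+ and y ct: 85 + 75 = 160.
Recombination frequency = 160/800 = 0.2000 ≈ 20.0%, i.e. 20.0 m.u.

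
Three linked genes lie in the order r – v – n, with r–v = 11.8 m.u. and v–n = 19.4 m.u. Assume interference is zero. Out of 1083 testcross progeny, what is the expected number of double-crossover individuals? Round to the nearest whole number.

Map distances give recombination frequencies of 0.118 and 0.194 for the two intervals.
With no interference, expected double-crossover frequency = 0.118 × 0.194 = 0.02289.
Expected number = 0.02289 × 1083 = 24.79 ≈ 25.

25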